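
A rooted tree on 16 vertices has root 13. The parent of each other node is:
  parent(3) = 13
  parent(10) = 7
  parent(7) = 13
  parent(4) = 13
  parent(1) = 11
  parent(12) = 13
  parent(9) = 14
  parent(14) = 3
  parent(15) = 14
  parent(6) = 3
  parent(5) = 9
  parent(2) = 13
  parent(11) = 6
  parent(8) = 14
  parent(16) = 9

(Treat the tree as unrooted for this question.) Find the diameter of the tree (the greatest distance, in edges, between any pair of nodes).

6

A longest path is 10 – 7 – 13 – 3 – 14 – 9 – 16, with 6 edges.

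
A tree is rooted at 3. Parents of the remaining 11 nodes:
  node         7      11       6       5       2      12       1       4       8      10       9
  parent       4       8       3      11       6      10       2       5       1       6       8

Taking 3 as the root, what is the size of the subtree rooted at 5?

Descendants of 5 (including itself): 5, 4, 7. That's 3.

3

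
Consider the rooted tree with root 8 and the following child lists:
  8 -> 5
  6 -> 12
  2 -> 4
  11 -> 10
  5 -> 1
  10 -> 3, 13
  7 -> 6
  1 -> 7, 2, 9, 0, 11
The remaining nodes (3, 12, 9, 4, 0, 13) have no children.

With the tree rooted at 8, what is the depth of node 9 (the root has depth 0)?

Climbing from 9 to the root: 9–1–5–8. That's 3 steps.

3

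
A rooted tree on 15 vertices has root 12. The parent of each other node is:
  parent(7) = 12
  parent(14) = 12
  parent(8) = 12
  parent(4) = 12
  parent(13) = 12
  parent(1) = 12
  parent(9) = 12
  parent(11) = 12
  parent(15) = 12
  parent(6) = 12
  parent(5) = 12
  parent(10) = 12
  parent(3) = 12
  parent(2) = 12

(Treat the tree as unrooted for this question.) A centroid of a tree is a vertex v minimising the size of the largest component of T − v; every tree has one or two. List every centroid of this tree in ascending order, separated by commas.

Removing 12 splits the tree into components of sizes 1, 1, 1, 1, 1, 1, 1, 1, 1, 1, 1, 1, 1, 1; the largest is 1 ≤ ⌊15/2⌋ = 7.
Every other node leaves some component of size > 7, so the centroid is unique.

12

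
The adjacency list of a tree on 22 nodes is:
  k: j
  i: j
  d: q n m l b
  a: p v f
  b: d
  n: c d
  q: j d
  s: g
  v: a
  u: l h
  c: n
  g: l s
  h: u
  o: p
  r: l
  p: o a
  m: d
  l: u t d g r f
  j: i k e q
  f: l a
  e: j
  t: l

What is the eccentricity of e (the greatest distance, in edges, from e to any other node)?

8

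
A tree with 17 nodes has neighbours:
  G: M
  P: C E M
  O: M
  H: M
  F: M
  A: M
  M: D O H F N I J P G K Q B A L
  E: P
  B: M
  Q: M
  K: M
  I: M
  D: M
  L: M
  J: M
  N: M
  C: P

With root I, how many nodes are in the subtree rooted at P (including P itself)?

3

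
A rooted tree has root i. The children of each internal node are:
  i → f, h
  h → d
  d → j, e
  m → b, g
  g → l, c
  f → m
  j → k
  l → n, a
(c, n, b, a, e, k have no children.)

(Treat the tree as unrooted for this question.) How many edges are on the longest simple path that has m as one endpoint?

6

Distances from m peak at 6, attained at k.
m–f–i–h–d–j–k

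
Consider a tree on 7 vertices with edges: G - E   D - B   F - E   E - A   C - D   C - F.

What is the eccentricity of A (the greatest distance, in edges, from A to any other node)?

5

The node farthest from A is B, via A–E–F–C–D–B — 5 edges.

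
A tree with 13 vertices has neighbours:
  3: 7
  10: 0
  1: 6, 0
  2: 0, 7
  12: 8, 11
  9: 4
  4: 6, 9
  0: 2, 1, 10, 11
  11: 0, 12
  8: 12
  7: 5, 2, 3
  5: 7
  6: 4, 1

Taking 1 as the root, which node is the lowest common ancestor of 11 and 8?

Ancestors of 11 (toward the root): 11, 0, 1.
Ancestors of 8: 8, 12, 11, 0, 1.
The deepest node appearing in both lists is 11.

11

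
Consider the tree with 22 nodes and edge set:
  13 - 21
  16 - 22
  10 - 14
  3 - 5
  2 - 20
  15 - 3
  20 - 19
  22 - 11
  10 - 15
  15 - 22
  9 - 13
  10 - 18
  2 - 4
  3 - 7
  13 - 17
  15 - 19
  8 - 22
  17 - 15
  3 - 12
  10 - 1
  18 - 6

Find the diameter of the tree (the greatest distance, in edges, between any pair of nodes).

7

A longest path is 4–2–20–19–15–10–18–6, with 7 edges.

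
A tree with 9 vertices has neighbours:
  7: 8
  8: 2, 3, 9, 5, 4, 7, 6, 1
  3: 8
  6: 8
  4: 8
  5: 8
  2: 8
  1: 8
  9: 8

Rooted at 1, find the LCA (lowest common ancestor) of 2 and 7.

Path 2→root: 2 8 1; path 7→root: 7 8 1.
First common node: 8.

8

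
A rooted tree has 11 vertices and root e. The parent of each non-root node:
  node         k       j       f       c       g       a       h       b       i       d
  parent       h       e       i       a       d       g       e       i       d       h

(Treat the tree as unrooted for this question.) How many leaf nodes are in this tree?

5

Degree-1 nodes: b, c, f, j, k — 5 of them.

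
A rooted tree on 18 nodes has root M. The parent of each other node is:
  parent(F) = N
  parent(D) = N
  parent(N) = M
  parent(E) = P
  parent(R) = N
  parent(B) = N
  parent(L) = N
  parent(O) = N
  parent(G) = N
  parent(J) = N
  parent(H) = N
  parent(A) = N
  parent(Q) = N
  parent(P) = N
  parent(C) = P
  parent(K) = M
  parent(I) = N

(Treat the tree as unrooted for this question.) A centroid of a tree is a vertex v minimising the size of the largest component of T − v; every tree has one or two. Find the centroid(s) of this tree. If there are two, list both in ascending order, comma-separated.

If N is removed the pieces have sizes 3, 2, 1, 1, 1, 1, 1, 1, 1, 1, 1, 1, 1, 1, all ≤ ⌊18/2⌋ = 9.
No neighbour of N does as well, so N is the unique centroid.

N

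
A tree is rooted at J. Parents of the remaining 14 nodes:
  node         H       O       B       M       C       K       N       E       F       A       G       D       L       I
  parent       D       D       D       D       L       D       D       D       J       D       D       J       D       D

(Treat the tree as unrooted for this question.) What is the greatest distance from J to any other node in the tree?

Distances from J peak at 3, attained at C.
J–D–L–C

3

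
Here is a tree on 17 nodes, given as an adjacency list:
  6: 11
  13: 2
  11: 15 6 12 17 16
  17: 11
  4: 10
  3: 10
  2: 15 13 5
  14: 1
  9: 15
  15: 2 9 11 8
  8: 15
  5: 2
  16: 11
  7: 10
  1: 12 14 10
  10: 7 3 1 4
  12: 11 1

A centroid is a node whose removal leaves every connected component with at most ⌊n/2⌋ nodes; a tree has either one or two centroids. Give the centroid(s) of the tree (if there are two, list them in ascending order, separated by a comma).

11

If 11 is removed the pieces have sizes 7, 6, 1, 1, 1, all ≤ ⌊17/2⌋ = 8.
Every other node leaves some component of size > 8, so the centroid is unique.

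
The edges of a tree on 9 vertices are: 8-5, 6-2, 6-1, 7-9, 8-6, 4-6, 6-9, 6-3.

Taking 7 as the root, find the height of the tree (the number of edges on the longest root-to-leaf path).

A deepest node is 5, reached by 7 – 9 – 6 – 8 – 5.
That path has 4 edges, so the height is 4.

4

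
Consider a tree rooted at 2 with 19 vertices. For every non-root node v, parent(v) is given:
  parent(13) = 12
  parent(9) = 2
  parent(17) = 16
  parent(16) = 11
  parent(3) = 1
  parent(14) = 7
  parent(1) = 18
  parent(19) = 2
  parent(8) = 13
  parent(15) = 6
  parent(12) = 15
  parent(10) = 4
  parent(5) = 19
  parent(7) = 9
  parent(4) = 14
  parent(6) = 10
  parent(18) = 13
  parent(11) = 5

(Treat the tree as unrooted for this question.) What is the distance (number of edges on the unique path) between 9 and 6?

5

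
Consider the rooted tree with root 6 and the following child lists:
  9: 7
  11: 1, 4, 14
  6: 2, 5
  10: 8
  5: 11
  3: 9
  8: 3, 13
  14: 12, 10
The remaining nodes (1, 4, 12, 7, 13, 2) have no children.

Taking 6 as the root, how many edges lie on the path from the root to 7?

8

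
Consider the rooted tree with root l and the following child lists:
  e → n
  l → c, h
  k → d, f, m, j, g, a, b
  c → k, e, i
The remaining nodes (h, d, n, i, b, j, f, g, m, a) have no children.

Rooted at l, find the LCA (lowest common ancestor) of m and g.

m's ancestor chain is m, k, c, l and g's is g, k, c, l; they first meet at k.

k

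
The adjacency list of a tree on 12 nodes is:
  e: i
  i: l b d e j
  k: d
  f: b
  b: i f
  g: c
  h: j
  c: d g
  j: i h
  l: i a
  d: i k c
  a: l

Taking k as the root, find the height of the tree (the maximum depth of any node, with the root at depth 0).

A deepest node is a, reached by k – d – i – l – a.
That path has 4 edges, so the height is 4.

4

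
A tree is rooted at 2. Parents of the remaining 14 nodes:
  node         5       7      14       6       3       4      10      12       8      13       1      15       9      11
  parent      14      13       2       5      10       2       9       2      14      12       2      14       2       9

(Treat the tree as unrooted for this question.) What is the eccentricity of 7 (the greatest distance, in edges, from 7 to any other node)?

6

A farthest node from 7 is 3 (6 also at distance 6).
The path 7–13–12–2–9–10–3 has 6 edges.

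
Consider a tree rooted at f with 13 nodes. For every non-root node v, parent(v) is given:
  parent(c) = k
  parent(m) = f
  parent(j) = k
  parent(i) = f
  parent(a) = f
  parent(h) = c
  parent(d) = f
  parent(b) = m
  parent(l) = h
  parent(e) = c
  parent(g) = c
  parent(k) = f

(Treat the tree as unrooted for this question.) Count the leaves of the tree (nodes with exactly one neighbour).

8

Exactly 8 nodes have a single neighbour: a, b, d, e, g, i, j, l.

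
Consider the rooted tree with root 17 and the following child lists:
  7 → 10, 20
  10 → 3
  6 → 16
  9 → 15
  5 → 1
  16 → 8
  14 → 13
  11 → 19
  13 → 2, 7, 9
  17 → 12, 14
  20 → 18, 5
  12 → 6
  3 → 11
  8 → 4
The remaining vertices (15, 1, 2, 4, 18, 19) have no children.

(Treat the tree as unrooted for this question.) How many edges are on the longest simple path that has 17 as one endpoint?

7

The node farthest from 17 is 19, via 17–14–13–7–10–3–11–19 — 7 edges.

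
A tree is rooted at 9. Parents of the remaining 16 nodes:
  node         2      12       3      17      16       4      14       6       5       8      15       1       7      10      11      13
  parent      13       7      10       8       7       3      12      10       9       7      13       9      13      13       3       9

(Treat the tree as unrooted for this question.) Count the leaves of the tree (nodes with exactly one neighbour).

Exactly 10 nodes have a single neighbour: 1, 2, 4, 5, 6, 11, 14, 15, 16, 17.

10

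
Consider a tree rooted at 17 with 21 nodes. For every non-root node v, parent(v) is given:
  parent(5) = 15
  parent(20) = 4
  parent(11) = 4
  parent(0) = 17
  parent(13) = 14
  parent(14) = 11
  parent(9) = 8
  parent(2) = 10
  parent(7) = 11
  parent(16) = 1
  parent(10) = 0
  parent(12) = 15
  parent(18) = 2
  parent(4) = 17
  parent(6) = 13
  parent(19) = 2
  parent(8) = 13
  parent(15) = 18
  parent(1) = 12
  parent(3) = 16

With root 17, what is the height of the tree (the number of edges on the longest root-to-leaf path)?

3 sits deepest: 17-0-10-2-18-15-12-1-16-3 — 9 edges from the root.

9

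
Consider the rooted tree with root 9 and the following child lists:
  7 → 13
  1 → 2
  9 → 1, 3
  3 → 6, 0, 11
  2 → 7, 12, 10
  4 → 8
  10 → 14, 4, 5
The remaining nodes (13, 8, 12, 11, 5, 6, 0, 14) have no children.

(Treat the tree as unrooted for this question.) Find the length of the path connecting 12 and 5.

3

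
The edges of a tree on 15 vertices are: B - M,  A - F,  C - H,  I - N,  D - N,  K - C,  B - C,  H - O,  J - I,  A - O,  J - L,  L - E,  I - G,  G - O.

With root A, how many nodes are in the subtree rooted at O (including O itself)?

13

The subtree rooted at O contains: O, G, H, I, C, J, N, K, B, L, D, M, E — 13 nodes.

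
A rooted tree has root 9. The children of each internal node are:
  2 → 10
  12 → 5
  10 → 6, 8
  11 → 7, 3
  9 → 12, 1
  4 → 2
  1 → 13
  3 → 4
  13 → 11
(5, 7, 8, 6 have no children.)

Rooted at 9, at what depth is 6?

9 → 1 → 13 → 11 → 3 → 4 → 2 → 10 → 6 — 8 edges.

8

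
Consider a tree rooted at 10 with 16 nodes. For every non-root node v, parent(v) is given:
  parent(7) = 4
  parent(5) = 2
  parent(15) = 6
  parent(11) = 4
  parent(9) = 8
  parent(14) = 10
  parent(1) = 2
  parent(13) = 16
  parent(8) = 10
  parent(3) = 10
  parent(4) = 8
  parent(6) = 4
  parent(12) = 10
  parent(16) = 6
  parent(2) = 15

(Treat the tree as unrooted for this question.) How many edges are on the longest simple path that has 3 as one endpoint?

A farthest node from 3 is 1 (5 also at distance 7).
The path 3-10-8-4-6-15-2-1 has 7 edges.

7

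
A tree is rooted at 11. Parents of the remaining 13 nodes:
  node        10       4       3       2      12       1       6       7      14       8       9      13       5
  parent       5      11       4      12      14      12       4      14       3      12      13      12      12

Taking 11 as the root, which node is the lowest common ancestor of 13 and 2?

13's ancestor chain is 13, 12, 14, 3, 4, 11 and 2's is 2, 12, 14, 3, 4, 11; they first meet at 12.

12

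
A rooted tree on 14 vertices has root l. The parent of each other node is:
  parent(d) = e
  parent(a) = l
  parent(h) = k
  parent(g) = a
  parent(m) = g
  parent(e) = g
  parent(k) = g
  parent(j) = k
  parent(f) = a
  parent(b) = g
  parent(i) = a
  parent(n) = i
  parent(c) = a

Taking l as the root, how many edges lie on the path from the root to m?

l → a → g → m — 3 edges.

3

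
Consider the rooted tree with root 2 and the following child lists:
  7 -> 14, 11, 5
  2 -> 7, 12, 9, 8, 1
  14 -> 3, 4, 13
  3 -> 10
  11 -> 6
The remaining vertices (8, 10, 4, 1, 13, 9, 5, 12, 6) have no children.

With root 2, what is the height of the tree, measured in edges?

The longest root-to-leaf path is 2–7–14–3–10 (4 edges).

4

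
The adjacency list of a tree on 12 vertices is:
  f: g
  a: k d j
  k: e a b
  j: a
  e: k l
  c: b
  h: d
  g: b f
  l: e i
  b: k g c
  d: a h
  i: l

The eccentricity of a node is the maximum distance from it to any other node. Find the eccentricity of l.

5

A farthest node from l is f (h also at distance 5).
The path l–e–k–b–g–f has 5 edges.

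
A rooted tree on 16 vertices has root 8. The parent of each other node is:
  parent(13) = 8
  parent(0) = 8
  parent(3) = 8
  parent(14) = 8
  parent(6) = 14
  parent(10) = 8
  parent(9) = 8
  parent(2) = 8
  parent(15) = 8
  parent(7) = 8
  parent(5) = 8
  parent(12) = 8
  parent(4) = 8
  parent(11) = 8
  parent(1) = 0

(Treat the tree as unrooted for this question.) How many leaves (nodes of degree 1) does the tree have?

13

Exactly 13 nodes have a single neighbour: 1, 2, 3, 4, 5, 6, 7, 9, 10, 11, 12, 13, 15.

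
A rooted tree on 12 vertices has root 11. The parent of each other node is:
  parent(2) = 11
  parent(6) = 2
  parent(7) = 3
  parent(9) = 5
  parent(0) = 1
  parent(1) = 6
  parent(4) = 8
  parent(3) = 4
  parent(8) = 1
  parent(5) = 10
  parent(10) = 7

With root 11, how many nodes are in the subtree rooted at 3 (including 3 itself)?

The subtree rooted at 3 contains: 3, 7, 10, 5, 9 — 5 nodes.

5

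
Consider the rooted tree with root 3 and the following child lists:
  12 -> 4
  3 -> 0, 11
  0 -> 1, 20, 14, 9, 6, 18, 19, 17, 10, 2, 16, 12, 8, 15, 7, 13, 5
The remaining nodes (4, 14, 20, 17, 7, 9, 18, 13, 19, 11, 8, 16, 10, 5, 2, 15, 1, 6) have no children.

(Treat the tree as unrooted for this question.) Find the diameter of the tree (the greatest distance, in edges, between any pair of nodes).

4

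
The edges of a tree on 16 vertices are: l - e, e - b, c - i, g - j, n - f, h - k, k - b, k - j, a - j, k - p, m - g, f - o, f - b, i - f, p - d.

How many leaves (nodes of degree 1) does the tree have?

Degree-1 nodes: a, c, d, h, l, m, n, o — 8 of them.

8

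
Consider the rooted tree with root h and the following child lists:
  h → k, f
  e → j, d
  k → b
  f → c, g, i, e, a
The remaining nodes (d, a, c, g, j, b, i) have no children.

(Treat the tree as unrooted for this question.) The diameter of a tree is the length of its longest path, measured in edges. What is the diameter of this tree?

5

Starting from b, a farthest node is d at distance 5.
One longest path: b-k-h-f-e-d.
So the diameter is 5.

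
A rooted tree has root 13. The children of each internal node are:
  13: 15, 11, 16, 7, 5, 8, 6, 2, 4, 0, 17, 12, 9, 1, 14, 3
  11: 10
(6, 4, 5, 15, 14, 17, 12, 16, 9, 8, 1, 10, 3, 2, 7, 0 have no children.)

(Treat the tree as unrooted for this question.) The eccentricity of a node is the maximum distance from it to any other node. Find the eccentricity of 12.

3

A farthest node from 12 is 10.
The path 12 – 13 – 11 – 10 has 3 edges.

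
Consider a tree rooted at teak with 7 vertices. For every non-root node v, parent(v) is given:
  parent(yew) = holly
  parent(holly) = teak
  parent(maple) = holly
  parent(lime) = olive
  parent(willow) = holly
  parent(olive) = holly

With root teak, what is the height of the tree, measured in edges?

3

The longest root-to-leaf path is teak – holly – olive – lime (3 edges).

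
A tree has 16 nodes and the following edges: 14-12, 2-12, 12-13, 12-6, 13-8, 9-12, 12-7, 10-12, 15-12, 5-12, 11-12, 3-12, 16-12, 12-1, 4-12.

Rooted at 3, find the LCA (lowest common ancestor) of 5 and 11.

Path 5→root: 5 12 3; path 11→root: 11 12 3.
First common node: 12.

12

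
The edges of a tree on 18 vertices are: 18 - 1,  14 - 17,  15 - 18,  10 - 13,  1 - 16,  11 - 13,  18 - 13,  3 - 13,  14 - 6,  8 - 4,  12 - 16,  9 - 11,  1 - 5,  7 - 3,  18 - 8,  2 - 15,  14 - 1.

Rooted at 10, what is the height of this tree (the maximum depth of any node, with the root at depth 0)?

5

A deepest node is 12, reached by 10 – 13 – 18 – 1 – 16 – 12.
That path has 5 edges, so the height is 5.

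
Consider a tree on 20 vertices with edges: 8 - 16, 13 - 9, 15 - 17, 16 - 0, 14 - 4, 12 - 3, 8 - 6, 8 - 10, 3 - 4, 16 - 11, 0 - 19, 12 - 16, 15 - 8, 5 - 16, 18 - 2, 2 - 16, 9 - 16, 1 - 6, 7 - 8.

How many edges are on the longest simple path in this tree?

Starting from 14, a farthest node is 1 at distance 7.
One longest path: 14-4-3-12-16-8-6-1.
So the diameter is 7.

7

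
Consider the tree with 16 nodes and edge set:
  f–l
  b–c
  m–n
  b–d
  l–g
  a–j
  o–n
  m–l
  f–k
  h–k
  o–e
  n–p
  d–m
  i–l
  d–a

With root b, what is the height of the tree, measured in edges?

6

h sits deepest: b–d–m–l–f–k–h — 6 edges from the root.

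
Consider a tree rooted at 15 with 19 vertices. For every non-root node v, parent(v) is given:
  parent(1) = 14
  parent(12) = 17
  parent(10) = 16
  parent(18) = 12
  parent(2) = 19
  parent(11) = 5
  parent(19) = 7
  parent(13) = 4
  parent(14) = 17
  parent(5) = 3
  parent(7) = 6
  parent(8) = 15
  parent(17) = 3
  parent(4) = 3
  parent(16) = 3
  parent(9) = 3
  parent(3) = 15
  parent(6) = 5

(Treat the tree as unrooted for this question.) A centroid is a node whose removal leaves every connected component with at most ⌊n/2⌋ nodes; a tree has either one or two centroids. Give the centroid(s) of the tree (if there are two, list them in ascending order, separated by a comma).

3

Delete 3: the remaining components have sizes 6, 5, 2, 2, 2, 1. Max 6 ≤ 9, so 3 is a centroid.
No neighbour of 3 does as well, so 3 is the unique centroid.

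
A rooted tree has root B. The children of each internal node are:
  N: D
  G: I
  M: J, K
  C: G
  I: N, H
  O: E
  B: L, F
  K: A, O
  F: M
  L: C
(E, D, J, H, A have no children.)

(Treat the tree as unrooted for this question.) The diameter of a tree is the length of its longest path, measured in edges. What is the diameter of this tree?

11

A longest path is E – O – K – M – F – B – L – C – G – I – N – D, with 11 edges.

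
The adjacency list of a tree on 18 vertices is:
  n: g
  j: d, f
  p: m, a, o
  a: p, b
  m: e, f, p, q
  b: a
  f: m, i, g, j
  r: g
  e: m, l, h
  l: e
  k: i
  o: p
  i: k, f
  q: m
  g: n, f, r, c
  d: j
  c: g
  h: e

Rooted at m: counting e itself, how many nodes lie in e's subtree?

Descendants of e (including itself): e, h, l. That's 3.

3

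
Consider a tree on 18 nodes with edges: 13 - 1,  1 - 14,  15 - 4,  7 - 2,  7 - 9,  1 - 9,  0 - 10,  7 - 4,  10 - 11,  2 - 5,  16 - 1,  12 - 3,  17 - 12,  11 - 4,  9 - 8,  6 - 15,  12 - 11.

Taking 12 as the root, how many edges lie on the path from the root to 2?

4

Climbing from 2 to the root: 2–7–4–11–12. That's 4 steps.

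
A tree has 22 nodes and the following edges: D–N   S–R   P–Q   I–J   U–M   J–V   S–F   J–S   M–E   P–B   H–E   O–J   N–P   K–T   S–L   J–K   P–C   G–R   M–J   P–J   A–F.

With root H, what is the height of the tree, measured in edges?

A deepest node is G, reached by H–E–M–J–S–R–G.
That path has 6 edges, so the height is 6.

6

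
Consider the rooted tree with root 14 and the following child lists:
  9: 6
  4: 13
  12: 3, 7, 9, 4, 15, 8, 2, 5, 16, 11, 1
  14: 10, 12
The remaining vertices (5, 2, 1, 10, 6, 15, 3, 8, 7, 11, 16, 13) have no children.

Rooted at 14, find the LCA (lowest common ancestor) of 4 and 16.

12

Path 4→root: 4 12 14; path 16→root: 16 12 14.
First common node: 12.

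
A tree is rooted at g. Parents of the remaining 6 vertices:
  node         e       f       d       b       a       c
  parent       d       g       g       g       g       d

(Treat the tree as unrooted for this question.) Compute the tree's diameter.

BFS from e reaches f last, at distance 3; BFS from f confirms no node is farther.
Path: e - d - g - f.

3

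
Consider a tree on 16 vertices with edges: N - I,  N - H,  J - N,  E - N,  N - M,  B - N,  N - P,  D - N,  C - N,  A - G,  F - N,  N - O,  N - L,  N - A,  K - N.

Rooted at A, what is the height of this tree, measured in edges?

A deepest node is J, reached by A → N → J.
That path has 2 edges, so the height is 2.

2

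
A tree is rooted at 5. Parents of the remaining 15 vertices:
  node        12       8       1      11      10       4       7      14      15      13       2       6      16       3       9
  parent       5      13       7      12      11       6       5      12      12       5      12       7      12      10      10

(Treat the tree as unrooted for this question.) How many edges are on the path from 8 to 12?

3

8 - 13 - 5 - 12: 3 edges.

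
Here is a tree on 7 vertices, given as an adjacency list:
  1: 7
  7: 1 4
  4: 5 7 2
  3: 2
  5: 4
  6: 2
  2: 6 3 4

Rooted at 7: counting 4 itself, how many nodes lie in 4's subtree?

The subtree rooted at 4 contains: 4, 2, 5, 3, 6 — 5 nodes.

5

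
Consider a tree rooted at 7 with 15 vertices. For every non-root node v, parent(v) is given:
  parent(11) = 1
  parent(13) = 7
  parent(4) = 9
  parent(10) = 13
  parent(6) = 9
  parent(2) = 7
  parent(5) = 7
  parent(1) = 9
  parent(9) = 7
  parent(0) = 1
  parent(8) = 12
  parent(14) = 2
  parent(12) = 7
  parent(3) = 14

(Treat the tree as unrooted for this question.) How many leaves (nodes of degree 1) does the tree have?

Exactly 8 nodes have a single neighbour: 0, 3, 4, 5, 6, 8, 10, 11.

8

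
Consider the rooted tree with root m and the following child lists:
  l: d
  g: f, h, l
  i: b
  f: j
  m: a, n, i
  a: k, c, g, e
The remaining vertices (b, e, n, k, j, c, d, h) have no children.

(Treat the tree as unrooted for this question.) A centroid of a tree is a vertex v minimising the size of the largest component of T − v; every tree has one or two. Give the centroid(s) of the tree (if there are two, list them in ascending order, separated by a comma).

If a is removed the pieces have sizes 6, 4, 1, 1, 1, all ≤ ⌊14/2⌋ = 7.
No neighbour of a does as well, so a is the unique centroid.

a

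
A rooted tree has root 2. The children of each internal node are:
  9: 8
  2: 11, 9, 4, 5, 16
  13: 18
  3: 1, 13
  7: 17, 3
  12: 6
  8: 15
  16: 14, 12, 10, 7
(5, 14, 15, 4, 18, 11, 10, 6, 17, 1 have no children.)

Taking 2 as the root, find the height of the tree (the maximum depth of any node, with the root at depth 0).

5

18 sits deepest: 2–16–7–3–13–18 — 5 edges from the root.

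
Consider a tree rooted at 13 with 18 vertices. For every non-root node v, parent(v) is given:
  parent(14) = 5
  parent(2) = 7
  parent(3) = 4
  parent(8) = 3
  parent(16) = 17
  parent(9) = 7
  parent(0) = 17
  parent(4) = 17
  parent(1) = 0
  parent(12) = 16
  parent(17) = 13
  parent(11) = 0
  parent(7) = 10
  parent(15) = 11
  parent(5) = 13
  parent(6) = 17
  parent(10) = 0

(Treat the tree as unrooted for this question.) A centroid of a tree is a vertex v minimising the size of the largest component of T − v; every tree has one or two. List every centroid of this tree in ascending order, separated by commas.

17

Delete 17: the remaining components have sizes 8, 3, 3, 2, 1. Max 8 ≤ 9, so 17 is a centroid.
Every other node leaves some component of size > 9, so the centroid is unique.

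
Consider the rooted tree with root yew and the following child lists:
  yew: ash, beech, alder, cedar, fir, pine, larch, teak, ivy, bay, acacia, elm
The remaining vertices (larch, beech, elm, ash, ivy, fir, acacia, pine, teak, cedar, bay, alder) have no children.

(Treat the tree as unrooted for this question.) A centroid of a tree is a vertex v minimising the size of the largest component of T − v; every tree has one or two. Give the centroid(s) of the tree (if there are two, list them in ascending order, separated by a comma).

yew

If yew is removed the pieces have sizes 1, 1, 1, 1, 1, 1, 1, 1, 1, 1, 1, 1, all ≤ ⌊13/2⌋ = 6.
No neighbour of yew does as well, so yew is the unique centroid.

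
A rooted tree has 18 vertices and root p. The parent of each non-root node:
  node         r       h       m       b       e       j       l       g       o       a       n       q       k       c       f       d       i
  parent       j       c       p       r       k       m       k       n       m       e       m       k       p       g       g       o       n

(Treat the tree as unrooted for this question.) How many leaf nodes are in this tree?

8

Exactly 8 nodes have a single neighbour: a, b, d, f, h, i, l, q.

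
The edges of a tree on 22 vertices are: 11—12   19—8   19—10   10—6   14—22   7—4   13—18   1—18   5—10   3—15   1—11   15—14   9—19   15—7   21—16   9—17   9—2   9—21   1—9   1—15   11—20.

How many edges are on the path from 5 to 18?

5

5 - 10 - 19 - 9 - 1 - 18: 5 edges.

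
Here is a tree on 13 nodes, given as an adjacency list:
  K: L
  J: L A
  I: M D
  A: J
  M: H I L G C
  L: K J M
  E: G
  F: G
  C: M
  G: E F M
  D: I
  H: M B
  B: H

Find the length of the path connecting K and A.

The path is K - L - J - A, which has 3 edges.

3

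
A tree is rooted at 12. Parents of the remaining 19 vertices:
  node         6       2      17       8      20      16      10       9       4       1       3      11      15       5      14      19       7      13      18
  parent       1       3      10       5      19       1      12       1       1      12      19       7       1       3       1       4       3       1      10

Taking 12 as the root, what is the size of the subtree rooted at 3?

The subtree rooted at 3 contains: 3, 5, 7, 2, 8, 11 — 6 nodes.

6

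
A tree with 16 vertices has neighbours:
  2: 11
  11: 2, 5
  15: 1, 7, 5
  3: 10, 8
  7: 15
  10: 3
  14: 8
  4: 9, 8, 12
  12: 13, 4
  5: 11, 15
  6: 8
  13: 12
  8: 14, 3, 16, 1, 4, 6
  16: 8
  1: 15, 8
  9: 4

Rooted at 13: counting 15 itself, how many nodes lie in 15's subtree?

5

Descendants of 15 (including itself): 15, 7, 5, 11, 2. That's 5.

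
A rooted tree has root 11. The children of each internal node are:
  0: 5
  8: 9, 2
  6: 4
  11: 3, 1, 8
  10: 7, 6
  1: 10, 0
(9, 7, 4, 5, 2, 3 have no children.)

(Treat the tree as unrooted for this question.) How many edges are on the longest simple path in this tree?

A longest path is 4 - 6 - 10 - 1 - 11 - 8 - 2, with 6 edges.

6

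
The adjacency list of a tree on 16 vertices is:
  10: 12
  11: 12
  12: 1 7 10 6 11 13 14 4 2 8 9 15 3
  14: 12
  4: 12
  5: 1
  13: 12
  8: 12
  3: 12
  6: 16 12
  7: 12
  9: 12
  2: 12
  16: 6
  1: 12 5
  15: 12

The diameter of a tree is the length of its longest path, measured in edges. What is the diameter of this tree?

4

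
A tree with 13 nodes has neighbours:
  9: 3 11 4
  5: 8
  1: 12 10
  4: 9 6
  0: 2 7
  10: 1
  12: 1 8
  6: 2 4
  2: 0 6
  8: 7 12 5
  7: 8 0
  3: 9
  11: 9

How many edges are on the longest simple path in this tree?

10

Starting from 10, a farthest node is 3 at distance 10.
One longest path: 10-1-12-8-7-0-2-6-4-9-3.
So the diameter is 10.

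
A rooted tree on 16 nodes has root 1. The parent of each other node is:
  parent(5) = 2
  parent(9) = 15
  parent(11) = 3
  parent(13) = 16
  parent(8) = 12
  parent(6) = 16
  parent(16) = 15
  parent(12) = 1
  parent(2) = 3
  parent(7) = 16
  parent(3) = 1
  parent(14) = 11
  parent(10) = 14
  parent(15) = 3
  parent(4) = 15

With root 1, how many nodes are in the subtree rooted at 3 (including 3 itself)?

The subtree rooted at 3 contains: 3, 15, 11, 2, 16, 4, 9, 14, 5, 6, 7, 13, 10 — 13 nodes.

13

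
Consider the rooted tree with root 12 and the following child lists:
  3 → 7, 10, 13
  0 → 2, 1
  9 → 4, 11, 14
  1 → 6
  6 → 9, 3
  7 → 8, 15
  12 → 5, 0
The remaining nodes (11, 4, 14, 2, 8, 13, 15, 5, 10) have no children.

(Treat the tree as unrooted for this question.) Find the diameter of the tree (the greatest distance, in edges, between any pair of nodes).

7

Starting from 15, a farthest node is 5 at distance 7.
One longest path: 15–7–3–6–1–0–12–5.
So the diameter is 7.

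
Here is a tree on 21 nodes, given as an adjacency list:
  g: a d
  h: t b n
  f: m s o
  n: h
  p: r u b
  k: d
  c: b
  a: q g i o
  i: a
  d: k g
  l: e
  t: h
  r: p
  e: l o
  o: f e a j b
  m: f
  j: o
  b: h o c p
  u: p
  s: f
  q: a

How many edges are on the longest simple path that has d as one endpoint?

6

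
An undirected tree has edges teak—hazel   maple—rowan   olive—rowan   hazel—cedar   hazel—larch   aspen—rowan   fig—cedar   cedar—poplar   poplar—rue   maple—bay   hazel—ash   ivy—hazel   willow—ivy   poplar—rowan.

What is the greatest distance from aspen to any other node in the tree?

A farthest node from aspen is willow.
The path aspen–rowan–poplar–cedar–hazel–ivy–willow has 6 edges.

6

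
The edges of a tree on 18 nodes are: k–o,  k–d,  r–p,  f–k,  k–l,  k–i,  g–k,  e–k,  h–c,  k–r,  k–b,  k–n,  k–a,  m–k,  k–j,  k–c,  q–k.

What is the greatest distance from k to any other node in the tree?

2

A farthest node from k is p (h also at distance 2).
The path k–r–p has 2 edges.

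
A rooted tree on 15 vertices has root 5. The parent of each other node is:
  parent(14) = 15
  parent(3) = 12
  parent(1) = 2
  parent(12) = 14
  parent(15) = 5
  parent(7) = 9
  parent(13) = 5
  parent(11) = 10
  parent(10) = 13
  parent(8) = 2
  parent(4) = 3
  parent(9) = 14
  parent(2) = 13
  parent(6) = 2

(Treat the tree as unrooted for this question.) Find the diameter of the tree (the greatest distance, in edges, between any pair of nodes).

Starting from 4, a farthest node is 11 at distance 8.
One longest path: 4-3-12-14-15-5-13-10-11.
So the diameter is 8.

8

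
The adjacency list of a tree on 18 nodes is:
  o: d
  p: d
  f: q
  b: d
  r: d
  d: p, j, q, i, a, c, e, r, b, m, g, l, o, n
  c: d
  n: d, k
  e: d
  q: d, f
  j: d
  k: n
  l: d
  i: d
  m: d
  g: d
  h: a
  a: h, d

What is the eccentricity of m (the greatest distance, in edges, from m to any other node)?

A farthest node from m is f (h, k also at distance 3).
The path m–d–q–f has 3 edges.

3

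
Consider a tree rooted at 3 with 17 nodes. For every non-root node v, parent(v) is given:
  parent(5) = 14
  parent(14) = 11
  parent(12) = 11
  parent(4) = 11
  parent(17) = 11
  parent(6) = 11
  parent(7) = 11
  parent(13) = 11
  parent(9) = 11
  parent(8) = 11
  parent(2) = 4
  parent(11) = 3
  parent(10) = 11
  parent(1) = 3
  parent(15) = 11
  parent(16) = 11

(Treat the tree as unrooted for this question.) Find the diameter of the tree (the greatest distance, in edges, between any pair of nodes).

4

A longest path is 2–4–11–14–5, with 4 edges.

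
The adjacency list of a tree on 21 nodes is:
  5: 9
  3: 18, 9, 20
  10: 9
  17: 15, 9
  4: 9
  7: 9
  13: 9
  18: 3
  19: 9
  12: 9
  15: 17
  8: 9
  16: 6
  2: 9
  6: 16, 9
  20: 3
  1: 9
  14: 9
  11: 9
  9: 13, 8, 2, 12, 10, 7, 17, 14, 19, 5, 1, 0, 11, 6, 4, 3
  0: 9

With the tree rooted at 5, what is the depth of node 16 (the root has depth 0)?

Path from 5 to 16: 5 → 9 → 6 → 16, which has 3 edges.

3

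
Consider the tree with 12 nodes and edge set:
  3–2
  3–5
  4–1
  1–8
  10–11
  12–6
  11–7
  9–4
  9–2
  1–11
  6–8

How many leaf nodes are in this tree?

4

The leaves are 5, 7, 10, 12.
That is 4 leaves.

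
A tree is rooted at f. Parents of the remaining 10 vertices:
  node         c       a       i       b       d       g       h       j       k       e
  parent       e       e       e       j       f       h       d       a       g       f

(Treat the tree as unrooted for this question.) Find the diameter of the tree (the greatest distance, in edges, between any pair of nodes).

8

A longest path is k - g - h - d - f - e - a - j - b, with 8 edges.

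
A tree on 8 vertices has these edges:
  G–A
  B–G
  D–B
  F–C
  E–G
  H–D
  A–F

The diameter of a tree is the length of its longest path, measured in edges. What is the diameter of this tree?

A longest path is H - D - B - G - A - F - C, with 6 edges.

6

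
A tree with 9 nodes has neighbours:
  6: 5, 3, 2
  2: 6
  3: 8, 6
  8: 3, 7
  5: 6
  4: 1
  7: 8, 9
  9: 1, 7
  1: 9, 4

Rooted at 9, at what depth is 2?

9 – 7 – 8 – 3 – 6 – 2 — 5 edges.

5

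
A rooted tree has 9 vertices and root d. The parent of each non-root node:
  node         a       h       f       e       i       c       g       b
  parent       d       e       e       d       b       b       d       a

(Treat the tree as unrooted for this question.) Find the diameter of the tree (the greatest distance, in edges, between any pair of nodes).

A longest path is i - b - a - d - e - h, with 5 edges.

5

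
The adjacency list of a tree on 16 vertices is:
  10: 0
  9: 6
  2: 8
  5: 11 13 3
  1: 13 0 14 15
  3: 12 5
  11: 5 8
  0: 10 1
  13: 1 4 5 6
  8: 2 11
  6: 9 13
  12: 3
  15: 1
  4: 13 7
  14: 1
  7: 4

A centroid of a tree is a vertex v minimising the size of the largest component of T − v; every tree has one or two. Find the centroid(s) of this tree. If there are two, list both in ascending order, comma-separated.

13

Removing 13 splits the tree into components of sizes 6, 5, 2, 2; the largest is 6 ≤ ⌊16/2⌋ = 8.
No neighbour of 13 does as well, so 13 is the unique centroid.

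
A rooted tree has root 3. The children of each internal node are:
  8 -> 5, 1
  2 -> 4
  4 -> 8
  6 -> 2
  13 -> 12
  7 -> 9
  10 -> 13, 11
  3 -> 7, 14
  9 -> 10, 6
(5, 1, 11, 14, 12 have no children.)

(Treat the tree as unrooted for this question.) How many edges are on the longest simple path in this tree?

8

BFS from 12 reaches 1 last, at distance 8; BFS from 1 confirms no node is farther.
Path: 12-13-10-9-6-2-4-8-1.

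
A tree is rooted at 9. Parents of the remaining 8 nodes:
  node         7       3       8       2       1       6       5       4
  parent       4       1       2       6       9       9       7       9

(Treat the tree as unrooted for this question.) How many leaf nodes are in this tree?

3

The leaves are 3, 5, 8.
That is 3 leaves.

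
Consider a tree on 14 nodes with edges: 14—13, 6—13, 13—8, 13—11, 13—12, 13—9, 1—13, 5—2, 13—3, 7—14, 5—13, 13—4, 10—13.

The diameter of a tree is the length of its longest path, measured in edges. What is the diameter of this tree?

Starting from 2, a farthest node is 7 at distance 4.
One longest path: 2-5-13-14-7.
So the diameter is 4.

4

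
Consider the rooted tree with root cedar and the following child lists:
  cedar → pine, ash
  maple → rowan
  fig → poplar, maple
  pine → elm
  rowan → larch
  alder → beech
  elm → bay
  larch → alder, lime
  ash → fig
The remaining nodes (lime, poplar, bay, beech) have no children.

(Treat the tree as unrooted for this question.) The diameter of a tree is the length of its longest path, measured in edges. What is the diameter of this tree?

10

BFS from beech reaches bay last, at distance 10; BFS from bay confirms no node is farther.
Path: beech–alder–larch–rowan–maple–fig–ash–cedar–pine–elm–bay.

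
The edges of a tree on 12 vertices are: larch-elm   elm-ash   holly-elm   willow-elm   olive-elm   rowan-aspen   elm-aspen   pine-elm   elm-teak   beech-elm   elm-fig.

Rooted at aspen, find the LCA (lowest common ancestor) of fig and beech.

Ancestors of fig (toward the root): fig, elm, aspen.
Ancestors of beech: beech, elm, aspen.
The deepest node appearing in both lists is elm.

elm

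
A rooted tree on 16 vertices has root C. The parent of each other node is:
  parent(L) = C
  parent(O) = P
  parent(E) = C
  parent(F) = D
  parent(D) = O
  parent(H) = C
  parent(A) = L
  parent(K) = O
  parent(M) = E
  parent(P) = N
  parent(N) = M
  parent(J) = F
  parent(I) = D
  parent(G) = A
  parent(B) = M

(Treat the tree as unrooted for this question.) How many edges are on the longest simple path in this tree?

11

A longest path is J – F – D – O – P – N – M – E – C – L – A – G, with 11 edges.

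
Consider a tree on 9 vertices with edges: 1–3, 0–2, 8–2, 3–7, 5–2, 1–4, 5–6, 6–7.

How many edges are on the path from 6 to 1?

3

Walking from 6: 6 - 7 - 3 - 1. Length 3.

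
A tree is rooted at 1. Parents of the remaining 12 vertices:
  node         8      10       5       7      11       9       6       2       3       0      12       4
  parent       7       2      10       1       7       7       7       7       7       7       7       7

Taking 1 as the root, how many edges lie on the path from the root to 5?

4

Path from 1 to 5: 1–7–2–10–5, which has 4 edges.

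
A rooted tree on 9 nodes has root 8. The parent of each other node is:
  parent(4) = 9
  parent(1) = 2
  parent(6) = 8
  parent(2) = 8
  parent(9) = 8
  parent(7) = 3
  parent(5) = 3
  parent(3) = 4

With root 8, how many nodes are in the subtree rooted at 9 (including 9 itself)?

9's subtree: {9, 4, 3, 7, 5}, size 5.

5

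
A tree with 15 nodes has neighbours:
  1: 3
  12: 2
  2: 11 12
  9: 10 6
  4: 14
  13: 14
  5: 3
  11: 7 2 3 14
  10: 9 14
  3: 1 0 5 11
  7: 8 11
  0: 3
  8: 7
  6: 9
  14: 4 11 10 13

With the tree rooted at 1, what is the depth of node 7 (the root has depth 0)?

Path from 1 to 7: 1–3–11–7, which has 3 edges.

3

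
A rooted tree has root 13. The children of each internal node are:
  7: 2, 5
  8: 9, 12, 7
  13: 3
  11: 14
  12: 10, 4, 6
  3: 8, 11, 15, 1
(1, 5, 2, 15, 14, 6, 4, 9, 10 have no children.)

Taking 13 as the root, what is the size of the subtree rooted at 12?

12's subtree: {12, 6, 4, 10}, size 4.

4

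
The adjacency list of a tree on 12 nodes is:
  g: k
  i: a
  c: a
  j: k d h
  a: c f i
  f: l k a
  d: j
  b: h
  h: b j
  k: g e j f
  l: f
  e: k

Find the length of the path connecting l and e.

3

Walking from l: l - f - k - e. Length 3.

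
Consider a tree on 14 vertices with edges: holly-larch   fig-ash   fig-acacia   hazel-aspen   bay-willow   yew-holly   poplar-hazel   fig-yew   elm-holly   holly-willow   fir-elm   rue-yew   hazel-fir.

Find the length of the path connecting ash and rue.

3

The path is ash - fig - yew - rue, which has 3 edges.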